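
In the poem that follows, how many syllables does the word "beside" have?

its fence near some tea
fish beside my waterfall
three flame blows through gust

2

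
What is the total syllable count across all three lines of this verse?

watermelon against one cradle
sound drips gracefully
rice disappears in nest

Line 1: watermelon (4), against (2), one (1), cradle (2) → 9
Line 2: sound (1), drips (1), gracefully (3) → 5
Line 3: rice (1), disappears (3), in (1), nest (1) → 6
Total: 9 + 5 + 6 = 20

20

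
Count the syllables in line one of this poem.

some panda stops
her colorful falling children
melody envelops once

4

Line one: some(1) + panda(2) + stops(1) = 4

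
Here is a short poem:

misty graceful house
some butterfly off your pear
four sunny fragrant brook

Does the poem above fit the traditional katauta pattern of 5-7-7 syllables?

No

Line 1: "misty graceful house": 2+2+1 = 5 ✓
Line 2: "some butterfly off your pear": 1+3+1+1+1 = 7 ✓
Line 3: "four sunny fragrant brook": 1+2+2+1 = 6 (expected 7)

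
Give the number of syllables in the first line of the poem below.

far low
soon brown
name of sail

The first line: far(1) + low(1) = 2

2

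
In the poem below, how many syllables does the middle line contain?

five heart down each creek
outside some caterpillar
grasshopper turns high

The middle line: outside (2), some (1), caterpillar (4) → 7

7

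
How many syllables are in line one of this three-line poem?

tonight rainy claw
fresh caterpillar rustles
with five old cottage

Line one: tonight (2), rainy (2), claw (1) → 5

5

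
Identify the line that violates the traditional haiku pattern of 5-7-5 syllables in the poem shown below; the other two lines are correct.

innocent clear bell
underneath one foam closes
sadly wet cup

Line 1: innocent(3) + clear(1) + bell(1) = 5 ✓
Line 2: underneath(3) + one(1) + foam(1) + closes(2) = 7 ✓
Line 3: sadly(2) + wet(1) + cup(1) = 4 (expected 5)

Line 3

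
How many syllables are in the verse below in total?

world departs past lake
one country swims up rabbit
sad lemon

Line 1: world(1) + departs(2) + past(1) + lake(1) = 5
Line 2: one(1) + country(2) + swims(1) + up(1) + rabbit(2) = 7
Line 3: sad(1) + lemon(2) = 3
Total: 5 + 7 + 3 = 15

15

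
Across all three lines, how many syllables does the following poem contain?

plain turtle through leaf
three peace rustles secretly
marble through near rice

Line 1: plain(1) + turtle(2) + through(1) + leaf(1) = 5
Line 2: three(1) + peace(1) + rustles(2) + secretly(3) = 7
Line 3: marble(2) + through(1) + near(1) + rice(1) = 5
Total: 5 + 7 + 5 = 17

17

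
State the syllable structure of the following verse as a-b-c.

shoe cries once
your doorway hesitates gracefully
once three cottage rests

3-9-5

Line 1: shoe (1), cries (1), once (1) → 3
Line 2: your (1), doorway (2), hesitates (3), gracefully (3) → 9
Line 3: once (1), three (1), cottage (2), rests (1) → 5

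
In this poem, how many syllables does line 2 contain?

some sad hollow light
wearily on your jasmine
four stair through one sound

7

Line 2: "wearily on your jasmine": 3+1+1+2 = 7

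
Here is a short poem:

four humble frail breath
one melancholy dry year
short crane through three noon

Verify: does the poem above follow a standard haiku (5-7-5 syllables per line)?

Line 1: four (1), humble (2), frail (1), breath (1) → 5 ✓
Line 2: one (1), melancholy (4), dry (1), year (1) → 7 ✓
Line 3: short (1), crane (1), through (1), three (1), noon (1) → 5 ✓

Yes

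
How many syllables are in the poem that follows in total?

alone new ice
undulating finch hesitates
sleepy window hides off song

19

Line 1: alone(2) + new(1) + ice(1) = 4
Line 2: undulating(4) + finch(1) + hesitates(3) = 8
Line 3: sleepy(2) + window(2) + hides(1) + off(1) + song(1) = 7
Total: 4 + 8 + 7 = 19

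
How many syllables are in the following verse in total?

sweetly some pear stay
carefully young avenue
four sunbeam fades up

17

Line 1: sweetly (2), some (1), pear (1), stay (1) → 5
Line 2: carefully (3), young (1), avenue (3) → 7
Line 3: four (1), sunbeam (2), fades (1), up (1) → 5
Total: 5 + 7 + 5 = 17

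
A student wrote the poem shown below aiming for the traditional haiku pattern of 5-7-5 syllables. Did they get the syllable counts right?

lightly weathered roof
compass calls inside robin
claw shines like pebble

Yes

Line 1: "lightly weathered roof": 2+2+1 = 5 ✓
Line 2: "compass calls inside robin": 2+1+2+2 = 7 ✓
Line 3: "claw shines like pebble": 1+1+1+2 = 5 ✓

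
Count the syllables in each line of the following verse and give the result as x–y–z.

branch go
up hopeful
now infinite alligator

2–3–8

Line 1: branch (1), go (1) → 2
Line 2: up (1), hopeful (2) → 3
Line 3: now (1), infinite (3), alligator (4) → 8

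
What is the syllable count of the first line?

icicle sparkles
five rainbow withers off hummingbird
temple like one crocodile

5

The first line: icicle(3) + sparkles(2) = 5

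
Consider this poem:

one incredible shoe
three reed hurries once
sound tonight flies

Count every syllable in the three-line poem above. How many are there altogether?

15

Line 1: one (1), incredible (4), shoe (1) → 6
Line 2: three (1), reed (1), hurries (2), once (1) → 5
Line 3: sound (1), tonight (2), flies (1) → 4
Total: 6 + 5 + 4 = 15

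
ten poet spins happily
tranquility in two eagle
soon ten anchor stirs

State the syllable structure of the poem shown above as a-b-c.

7-8-5

Line 1: ten(1) + poet(2) + spins(1) + happily(3) = 7
Line 2: tranquility(4) + in(1) + two(1) + eagle(2) = 8
Line 3: soon(1) + ten(1) + anchor(2) + stirs(1) = 5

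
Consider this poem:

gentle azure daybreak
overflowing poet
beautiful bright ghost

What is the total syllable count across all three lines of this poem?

Line 1: "gentle azure daybreak": 2+2+2 = 6
Line 2: "overflowing poet": 4+2 = 6
Line 3: "beautiful bright ghost": 3+1+1 = 5
Total: 6 + 6 + 5 = 17

17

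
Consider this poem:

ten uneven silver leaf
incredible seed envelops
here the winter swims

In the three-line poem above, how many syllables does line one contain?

7

Line one: ten (1), uneven (3), silver (2), leaf (1) → 7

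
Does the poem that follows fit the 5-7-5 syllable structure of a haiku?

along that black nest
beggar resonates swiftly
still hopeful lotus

Yes

Line 1: along(2) + that(1) + black(1) + nest(1) = 5 ✓
Line 2: beggar(2) + resonates(3) + swiftly(2) = 7 ✓
Line 3: still(1) + hopeful(2) + lotus(2) = 5 ✓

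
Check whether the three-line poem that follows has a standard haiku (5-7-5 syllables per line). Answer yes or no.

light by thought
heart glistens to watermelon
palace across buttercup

Line 1: "light by thought": 1+1+1 = 3 (expected 5)
Line 2: "heart glistens to watermelon": 1+2+1+4 = 8 (expected 7)
Line 3: "palace across buttercup": 2+2+3 = 7 (expected 5)

No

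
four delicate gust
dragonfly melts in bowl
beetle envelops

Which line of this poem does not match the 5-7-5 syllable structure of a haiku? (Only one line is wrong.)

Line 1: four(1) + delicate(3) + gust(1) = 5 ✓
Line 2: dragonfly(3) + melts(1) + in(1) + bowl(1) = 6 (expected 7)
Line 3: beetle(2) + envelops(3) = 5 ✓

The second line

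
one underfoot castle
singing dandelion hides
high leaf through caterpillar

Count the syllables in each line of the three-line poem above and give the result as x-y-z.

Line 1: "one underfoot castle": 1+3+2 = 6
Line 2: "singing dandelion hides": 2+4+1 = 7
Line 3: "high leaf through caterpillar": 1+1+1+4 = 7

6-7-7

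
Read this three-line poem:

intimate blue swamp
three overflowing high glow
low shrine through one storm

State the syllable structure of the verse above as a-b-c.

Line 1: intimate(3) + blue(1) + swamp(1) = 5
Line 2: three(1) + overflowing(4) + high(1) + glow(1) = 7
Line 3: low(1) + shrine(1) + through(1) + one(1) + storm(1) = 5

5-7-5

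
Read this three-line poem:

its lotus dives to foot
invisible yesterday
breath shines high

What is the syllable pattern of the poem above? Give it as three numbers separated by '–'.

Line 1: its(1) + lotus(2) + dives(1) + to(1) + foot(1) = 6
Line 2: invisible(4) + yesterday(3) = 7
Line 3: breath(1) + shines(1) + high(1) = 3

6–7–3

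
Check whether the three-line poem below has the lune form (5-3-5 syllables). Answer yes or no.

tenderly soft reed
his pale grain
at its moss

No

Line 1: tenderly(3) + soft(1) + reed(1) = 5 ✓
Line 2: his(1) + pale(1) + grain(1) = 3 ✓
Line 3: at(1) + its(1) + moss(1) = 3 (expected 5)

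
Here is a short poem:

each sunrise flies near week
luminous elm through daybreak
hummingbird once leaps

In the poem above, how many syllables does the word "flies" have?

1

"flies" has 1 syllable.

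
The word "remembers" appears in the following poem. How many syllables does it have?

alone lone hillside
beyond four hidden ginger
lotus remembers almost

3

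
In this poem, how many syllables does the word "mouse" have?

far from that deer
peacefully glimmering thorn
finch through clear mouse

"mouse" has 1 syllable.

1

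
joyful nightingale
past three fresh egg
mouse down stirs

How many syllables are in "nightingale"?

3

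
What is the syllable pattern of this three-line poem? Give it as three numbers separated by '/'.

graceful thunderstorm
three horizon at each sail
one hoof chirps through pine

5/7/5

Line 1: graceful (2), thunderstorm (3) → 5
Line 2: three (1), horizon (3), at (1), each (1), sail (1) → 7
Line 3: one (1), hoof (1), chirps (1), through (1), pine (1) → 5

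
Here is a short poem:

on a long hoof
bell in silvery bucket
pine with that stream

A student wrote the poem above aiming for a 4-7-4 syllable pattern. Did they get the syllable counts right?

Yes

Line 1: on(1) + a(1) + long(1) + hoof(1) = 4 ✓
Line 2: bell(1) + in(1) + silvery(3) + bucket(2) = 7 ✓
Line 3: pine(1) + with(1) + that(1) + stream(1) = 4 ✓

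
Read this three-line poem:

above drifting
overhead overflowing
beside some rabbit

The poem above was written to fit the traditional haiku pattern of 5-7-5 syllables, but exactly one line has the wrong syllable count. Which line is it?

Line 1: "above drifting": 2+2 = 4 (expected 5)
Line 2: "overhead overflowing": 3+4 = 7 ✓
Line 3: "beside some rabbit": 2+1+2 = 5 ✓

Line 1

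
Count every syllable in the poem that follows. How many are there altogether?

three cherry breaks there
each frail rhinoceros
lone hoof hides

Line 1: three(1) + cherry(2) + breaks(1) + there(1) = 5
Line 2: each(1) + frail(1) + rhinoceros(4) = 6
Line 3: lone(1) + hoof(1) + hides(1) = 3
Total: 5 + 6 + 3 = 14

14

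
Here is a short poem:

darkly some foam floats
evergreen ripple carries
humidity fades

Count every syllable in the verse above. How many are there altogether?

17

Line 1: darkly(2) + some(1) + foam(1) + floats(1) = 5
Line 2: evergreen(3) + ripple(2) + carries(2) = 7
Line 3: humidity(4) + fades(1) = 5
Total: 5 + 7 + 5 = 17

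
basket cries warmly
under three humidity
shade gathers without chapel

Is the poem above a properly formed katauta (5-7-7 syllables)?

Yes

Line 1: basket (2), cries (1), warmly (2) → 5 ✓
Line 2: under (2), three (1), humidity (4) → 7 ✓
Line 3: shade (1), gathers (2), without (2), chapel (2) → 7 ✓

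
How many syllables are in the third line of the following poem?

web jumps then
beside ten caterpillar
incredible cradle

The third line: incredible(4) + cradle(2) = 6

6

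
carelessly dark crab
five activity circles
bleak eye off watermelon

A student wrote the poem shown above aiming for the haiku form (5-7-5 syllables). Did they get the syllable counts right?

Line 1: carelessly(3) + dark(1) + crab(1) = 5 ✓
Line 2: five(1) + activity(4) + circles(2) = 7 ✓
Line 3: bleak(1) + eye(1) + off(1) + watermelon(4) = 7 (expected 5)

No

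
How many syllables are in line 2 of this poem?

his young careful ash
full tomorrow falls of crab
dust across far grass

7

Line 2: full (1), tomorrow (3), falls (1), of (1), crab (1) → 7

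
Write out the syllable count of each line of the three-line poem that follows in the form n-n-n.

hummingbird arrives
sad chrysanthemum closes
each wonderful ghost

5-7-5

Line 1: hummingbird (3), arrives (2) → 5
Line 2: sad (1), chrysanthemum (4), closes (2) → 7
Line 3: each (1), wonderful (3), ghost (1) → 5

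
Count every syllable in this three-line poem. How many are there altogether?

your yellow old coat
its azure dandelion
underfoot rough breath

Line 1: "your yellow old coat": 1+2+1+1 = 5
Line 2: "its azure dandelion": 1+2+4 = 7
Line 3: "underfoot rough breath": 3+1+1 = 5
Total: 5 + 7 + 5 = 17

17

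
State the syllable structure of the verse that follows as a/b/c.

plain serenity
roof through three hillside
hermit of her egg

Line 1: plain(1) + serenity(4) = 5
Line 2: roof(1) + through(1) + three(1) + hillside(2) = 5
Line 3: hermit(2) + of(1) + her(1) + egg(1) = 5

5/5/5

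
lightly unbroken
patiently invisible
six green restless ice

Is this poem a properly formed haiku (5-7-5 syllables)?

Yes

Line 1: lightly(2) + unbroken(3) = 5 ✓
Line 2: patiently(3) + invisible(4) = 7 ✓
Line 3: six(1) + green(1) + restless(2) + ice(1) = 5 ✓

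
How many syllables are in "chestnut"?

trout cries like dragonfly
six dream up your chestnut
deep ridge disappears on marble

"chestnut" has 2 syllables.

2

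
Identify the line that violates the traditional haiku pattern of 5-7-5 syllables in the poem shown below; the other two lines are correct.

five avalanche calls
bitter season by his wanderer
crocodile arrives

Line 1: five (1), avalanche (3), calls (1) → 5 ✓
Line 2: bitter (2), season (2), by (1), his (1), wanderer (3) → 9 (expected 7)
Line 3: crocodile (3), arrives (2) → 5 ✓

The second line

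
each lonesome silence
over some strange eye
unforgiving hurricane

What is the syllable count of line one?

Line one: each(1) + lonesome(2) + silence(2) = 5

5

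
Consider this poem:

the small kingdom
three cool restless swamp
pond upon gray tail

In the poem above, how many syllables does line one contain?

Line one: the(1) + small(1) + kingdom(2) = 4

4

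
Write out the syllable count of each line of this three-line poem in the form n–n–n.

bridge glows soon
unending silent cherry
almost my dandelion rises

3–7–9

Line 1: "bridge glows soon": 1+1+1 = 3
Line 2: "unending silent cherry": 3+2+2 = 7
Line 3: "almost my dandelion rises": 2+1+4+2 = 9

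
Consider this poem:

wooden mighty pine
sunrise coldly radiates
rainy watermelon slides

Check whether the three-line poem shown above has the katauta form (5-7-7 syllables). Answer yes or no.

Yes

Line 1: wooden (2), mighty (2), pine (1) → 5 ✓
Line 2: sunrise (2), coldly (2), radiates (3) → 7 ✓
Line 3: rainy (2), watermelon (4), slides (1) → 7 ✓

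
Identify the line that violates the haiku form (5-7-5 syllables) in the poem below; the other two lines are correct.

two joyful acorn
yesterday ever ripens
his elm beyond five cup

Line 1: two (1), joyful (2), acorn (2) → 5 ✓
Line 2: yesterday (3), ever (2), ripens (2) → 7 ✓
Line 3: his (1), elm (1), beyond (2), five (1), cup (1) → 6 (expected 5)

The third line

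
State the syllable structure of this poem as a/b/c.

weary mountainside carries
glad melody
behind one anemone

7/4/7

Line 1: "weary mountainside carries": 2+3+2 = 7
Line 2: "glad melody": 1+3 = 4
Line 3: "behind one anemone": 2+1+4 = 7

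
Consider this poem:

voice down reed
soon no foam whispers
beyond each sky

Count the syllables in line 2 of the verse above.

5

Line 2: soon(1) + no(1) + foam(1) + whispers(2) = 5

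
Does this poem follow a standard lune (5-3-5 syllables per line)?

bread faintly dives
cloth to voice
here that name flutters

No

Line 1: "bread faintly dives": 1+2+1 = 4 (expected 5)
Line 2: "cloth to voice": 1+1+1 = 3 ✓
Line 3: "here that name flutters": 1+1+1+2 = 5 ✓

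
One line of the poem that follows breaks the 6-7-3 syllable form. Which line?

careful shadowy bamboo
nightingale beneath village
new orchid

Line 1

Line 1: careful (2), shadowy (3), bamboo (2) → 7 (expected 6)
Line 2: nightingale (3), beneath (2), village (2) → 7 ✓
Line 3: new (1), orchid (2) → 3 ✓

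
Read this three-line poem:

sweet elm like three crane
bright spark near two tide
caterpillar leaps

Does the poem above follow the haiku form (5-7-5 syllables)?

Line 1: sweet (1), elm (1), like (1), three (1), crane (1) → 5 ✓
Line 2: bright (1), spark (1), near (1), two (1), tide (1) → 5 (expected 7)
Line 3: caterpillar (4), leaps (1) → 5 ✓

No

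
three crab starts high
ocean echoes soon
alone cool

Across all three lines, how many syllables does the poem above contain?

Line 1: three(1) + crab(1) + starts(1) + high(1) = 4
Line 2: ocean(2) + echoes(2) + soon(1) = 5
Line 3: alone(2) + cool(1) = 3
Total: 4 + 5 + 3 = 12

12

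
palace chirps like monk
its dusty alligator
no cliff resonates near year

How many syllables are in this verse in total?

Line 1: palace (2), chirps (1), like (1), monk (1) → 5
Line 2: its (1), dusty (2), alligator (4) → 7
Line 3: no (1), cliff (1), resonates (3), near (1), year (1) → 7
Total: 5 + 7 + 7 = 19

19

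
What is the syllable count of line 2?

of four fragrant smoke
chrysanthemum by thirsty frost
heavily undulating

Line 2: chrysanthemum(4) + by(1) + thirsty(2) + frost(1) = 8

8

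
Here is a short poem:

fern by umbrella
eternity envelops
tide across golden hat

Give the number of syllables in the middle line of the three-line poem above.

7

The middle line: eternity(4) + envelops(3) = 7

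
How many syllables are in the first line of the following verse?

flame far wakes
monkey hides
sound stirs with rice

3

The first line: "flame far wakes": 1+1+1 = 3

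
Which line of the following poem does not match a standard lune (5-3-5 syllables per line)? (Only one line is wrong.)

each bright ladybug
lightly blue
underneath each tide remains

Line 1: "each bright ladybug": 1+1+3 = 5 ✓
Line 2: "lightly blue": 2+1 = 3 ✓
Line 3: "underneath each tide remains": 3+1+1+2 = 7 (expected 5)

The third line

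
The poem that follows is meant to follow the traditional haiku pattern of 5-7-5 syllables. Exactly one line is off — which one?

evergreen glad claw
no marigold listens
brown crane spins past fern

Line 2

Line 1: evergreen (3), glad (1), claw (1) → 5 ✓
Line 2: no (1), marigold (3), listens (2) → 6 (expected 7)
Line 3: brown (1), crane (1), spins (1), past (1), fern (1) → 5 ✓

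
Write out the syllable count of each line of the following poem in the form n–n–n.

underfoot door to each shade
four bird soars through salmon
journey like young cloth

7–6–5

Line 1: "underfoot door to each shade": 3+1+1+1+1 = 7
Line 2: "four bird soars through salmon": 1+1+1+1+2 = 6
Line 3: "journey like young cloth": 2+1+1+1 = 5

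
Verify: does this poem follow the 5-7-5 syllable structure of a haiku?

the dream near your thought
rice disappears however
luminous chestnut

Yes

Line 1: the (1), dream (1), near (1), your (1), thought (1) → 5 ✓
Line 2: rice (1), disappears (3), however (3) → 7 ✓
Line 3: luminous (3), chestnut (2) → 5 ✓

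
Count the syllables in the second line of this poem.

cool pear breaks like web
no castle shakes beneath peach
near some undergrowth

The second line: no (1), castle (2), shakes (1), beneath (2), peach (1) → 7

7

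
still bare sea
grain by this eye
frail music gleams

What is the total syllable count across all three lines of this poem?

Line 1: still(1) + bare(1) + sea(1) = 3
Line 2: grain(1) + by(1) + this(1) + eye(1) = 4
Line 3: frail(1) + music(2) + gleams(1) = 4
Total: 3 + 4 + 4 = 11

11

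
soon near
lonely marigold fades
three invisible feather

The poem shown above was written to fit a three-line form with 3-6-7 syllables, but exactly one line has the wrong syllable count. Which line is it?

Line 1: soon(1) + near(1) = 2 (expected 3)
Line 2: lonely(2) + marigold(3) + fades(1) = 6 ✓
Line 3: three(1) + invisible(4) + feather(2) = 7 ✓

The first line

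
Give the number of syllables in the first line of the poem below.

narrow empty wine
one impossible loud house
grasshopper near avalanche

5

The first line: narrow (2), empty (2), wine (1) → 5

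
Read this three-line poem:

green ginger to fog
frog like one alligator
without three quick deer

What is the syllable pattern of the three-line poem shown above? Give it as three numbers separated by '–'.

5–7–5

Line 1: green(1) + ginger(2) + to(1) + fog(1) = 5
Line 2: frog(1) + like(1) + one(1) + alligator(4) = 7
Line 3: without(2) + three(1) + quick(1) + deer(1) = 5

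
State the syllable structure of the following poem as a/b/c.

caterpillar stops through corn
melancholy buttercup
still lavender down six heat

Line 1: "caterpillar stops through corn": 4+1+1+1 = 7
Line 2: "melancholy buttercup": 4+3 = 7
Line 3: "still lavender down six heat": 1+3+1+1+1 = 7

7/7/7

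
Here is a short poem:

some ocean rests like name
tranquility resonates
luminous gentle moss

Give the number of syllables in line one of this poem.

Line one: "some ocean rests like name": 1+2+1+1+1 = 6

6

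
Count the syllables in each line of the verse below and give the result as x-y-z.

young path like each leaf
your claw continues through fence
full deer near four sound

5-7-5

Line 1: "young path like each leaf": 1+1+1+1+1 = 5
Line 2: "your claw continues through fence": 1+1+3+1+1 = 7
Line 3: "full deer near four sound": 1+1+1+1+1 = 5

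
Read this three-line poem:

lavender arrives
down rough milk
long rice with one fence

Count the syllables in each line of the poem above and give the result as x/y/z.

Line 1: "lavender arrives": 3+2 = 5
Line 2: "down rough milk": 1+1+1 = 3
Line 3: "long rice with one fence": 1+1+1+1+1 = 5

5/3/5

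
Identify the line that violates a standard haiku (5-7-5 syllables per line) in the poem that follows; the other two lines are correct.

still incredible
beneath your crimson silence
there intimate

Line 3

Line 1: still (1), incredible (4) → 5 ✓
Line 2: beneath (2), your (1), crimson (2), silence (2) → 7 ✓
Line 3: there (1), intimate (3) → 4 (expected 5)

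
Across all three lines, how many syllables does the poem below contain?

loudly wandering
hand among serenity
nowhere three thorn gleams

17

Line 1: "loudly wandering": 2+3 = 5
Line 2: "hand among serenity": 1+2+4 = 7
Line 3: "nowhere three thorn gleams": 2+1+1+1 = 5
Total: 5 + 7 + 5 = 17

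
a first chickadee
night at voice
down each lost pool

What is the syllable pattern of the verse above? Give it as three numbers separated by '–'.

Line 1: a (1), first (1), chickadee (3) → 5
Line 2: night (1), at (1), voice (1) → 3
Line 3: down (1), each (1), lost (1), pool (1) → 4

5–3–4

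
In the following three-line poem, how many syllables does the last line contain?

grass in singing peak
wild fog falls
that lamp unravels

The last line: "that lamp unravels": 1+1+3 = 5

5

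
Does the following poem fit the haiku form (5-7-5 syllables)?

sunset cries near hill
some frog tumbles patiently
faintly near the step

Yes

Line 1: sunset (2), cries (1), near (1), hill (1) → 5 ✓
Line 2: some (1), frog (1), tumbles (2), patiently (3) → 7 ✓
Line 3: faintly (2), near (1), the (1), step (1) → 5 ✓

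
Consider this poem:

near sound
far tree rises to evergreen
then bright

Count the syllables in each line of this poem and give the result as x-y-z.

Line 1: near(1) + sound(1) = 2
Line 2: far(1) + tree(1) + rises(2) + to(1) + evergreen(3) = 8
Line 3: then(1) + bright(1) = 2

2-8-2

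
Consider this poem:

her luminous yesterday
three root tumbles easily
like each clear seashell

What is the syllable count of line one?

7

Line one: "her luminous yesterday": 1+3+3 = 7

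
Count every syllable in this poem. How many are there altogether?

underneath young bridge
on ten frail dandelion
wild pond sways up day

Line 1: underneath (3), young (1), bridge (1) → 5
Line 2: on (1), ten (1), frail (1), dandelion (4) → 7
Line 3: wild (1), pond (1), sways (1), up (1), day (1) → 5
Total: 5 + 7 + 5 = 17

17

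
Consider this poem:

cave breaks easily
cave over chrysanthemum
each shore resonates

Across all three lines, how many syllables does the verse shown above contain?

Line 1: "cave breaks easily": 1+1+3 = 5
Line 2: "cave over chrysanthemum": 1+2+4 = 7
Line 3: "each shore resonates": 1+1+3 = 5
Total: 5 + 7 + 5 = 17

17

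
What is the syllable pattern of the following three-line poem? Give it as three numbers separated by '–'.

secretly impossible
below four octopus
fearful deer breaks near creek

7–6–6

Line 1: secretly (3), impossible (4) → 7
Line 2: below (2), four (1), octopus (3) → 6
Line 3: fearful (2), deer (1), breaks (1), near (1), creek (1) → 6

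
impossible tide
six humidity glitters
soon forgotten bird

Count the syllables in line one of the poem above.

Line one: impossible (4), tide (1) → 5

5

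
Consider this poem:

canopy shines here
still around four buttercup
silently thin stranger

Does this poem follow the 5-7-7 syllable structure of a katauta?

Line 1: canopy (3), shines (1), here (1) → 5 ✓
Line 2: still (1), around (2), four (1), buttercup (3) → 7 ✓
Line 3: silently (3), thin (1), stranger (2) → 6 (expected 7)

No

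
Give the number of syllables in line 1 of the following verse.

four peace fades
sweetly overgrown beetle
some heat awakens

Line 1: four(1) + peace(1) + fades(1) = 3

3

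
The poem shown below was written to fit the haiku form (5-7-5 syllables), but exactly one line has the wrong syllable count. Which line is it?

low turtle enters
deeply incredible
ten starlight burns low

The second line

Line 1: "low turtle enters": 1+2+2 = 5 ✓
Line 2: "deeply incredible": 2+4 = 6 (expected 7)
Line 3: "ten starlight burns low": 1+2+1+1 = 5 ✓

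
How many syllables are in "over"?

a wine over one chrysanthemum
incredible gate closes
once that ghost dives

"over" has 2 syllables.

2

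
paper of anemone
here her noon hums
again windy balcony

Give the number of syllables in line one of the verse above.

Line one: "paper of anemone": 2+1+4 = 7

7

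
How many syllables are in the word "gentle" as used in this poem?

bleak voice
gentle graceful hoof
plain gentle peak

2

"gentle" has 2 syllables.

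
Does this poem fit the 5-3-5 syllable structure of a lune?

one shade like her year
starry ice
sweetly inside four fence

Line 1: one (1), shade (1), like (1), her (1), year (1) → 5 ✓
Line 2: starry (2), ice (1) → 3 ✓
Line 3: sweetly (2), inside (2), four (1), fence (1) → 6 (expected 5)

No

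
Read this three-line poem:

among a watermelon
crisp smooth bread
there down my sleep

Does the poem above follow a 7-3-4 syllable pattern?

Line 1: among(2) + a(1) + watermelon(4) = 7 ✓
Line 2: crisp(1) + smooth(1) + bread(1) = 3 ✓
Line 3: there(1) + down(1) + my(1) + sleep(1) = 4 ✓

Yes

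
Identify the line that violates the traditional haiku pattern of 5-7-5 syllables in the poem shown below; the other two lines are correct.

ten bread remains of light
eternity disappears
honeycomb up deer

Line 1: ten(1) + bread(1) + remains(2) + of(1) + light(1) = 6 (expected 5)
Line 2: eternity(4) + disappears(3) = 7 ✓
Line 3: honeycomb(3) + up(1) + deer(1) = 5 ✓

The first line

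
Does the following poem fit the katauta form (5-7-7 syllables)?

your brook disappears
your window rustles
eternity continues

No

Line 1: "your brook disappears": 1+1+3 = 5 ✓
Line 2: "your window rustles": 1+2+2 = 5 (expected 7)
Line 3: "eternity continues": 4+3 = 7 ✓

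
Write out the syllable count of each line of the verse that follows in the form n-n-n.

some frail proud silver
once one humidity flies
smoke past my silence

Line 1: some(1) + frail(1) + proud(1) + silver(2) = 5
Line 2: once(1) + one(1) + humidity(4) + flies(1) = 7
Line 3: smoke(1) + past(1) + my(1) + silence(2) = 5

5-7-5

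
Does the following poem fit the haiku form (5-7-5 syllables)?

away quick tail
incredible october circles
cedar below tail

Line 1: away(2) + quick(1) + tail(1) = 4 (expected 5)
Line 2: incredible(4) + october(3) + circles(2) = 9 (expected 7)
Line 3: cedar(2) + below(2) + tail(1) = 5 ✓

No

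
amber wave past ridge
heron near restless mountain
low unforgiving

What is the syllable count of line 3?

5

Line 3: low (1), unforgiving (4) → 5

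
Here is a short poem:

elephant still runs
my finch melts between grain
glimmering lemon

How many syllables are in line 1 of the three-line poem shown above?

Line 1: elephant(3) + still(1) + runs(1) = 5

5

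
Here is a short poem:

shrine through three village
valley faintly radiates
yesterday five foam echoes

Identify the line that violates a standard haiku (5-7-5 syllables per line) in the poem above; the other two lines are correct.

Line 3

Line 1: shrine (1), through (1), three (1), village (2) → 5 ✓
Line 2: valley (2), faintly (2), radiates (3) → 7 ✓
Line 3: yesterday (3), five (1), foam (1), echoes (2) → 7 (expected 5)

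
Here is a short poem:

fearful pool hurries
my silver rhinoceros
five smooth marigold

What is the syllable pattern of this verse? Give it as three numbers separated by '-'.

5-7-5

Line 1: fearful (2), pool (1), hurries (2) → 5
Line 2: my (1), silver (2), rhinoceros (4) → 7
Line 3: five (1), smooth (1), marigold (3) → 5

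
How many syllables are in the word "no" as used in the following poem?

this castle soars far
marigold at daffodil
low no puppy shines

1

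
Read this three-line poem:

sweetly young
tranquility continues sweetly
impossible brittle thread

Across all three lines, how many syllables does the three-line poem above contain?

19

Line 1: sweetly (2), young (1) → 3
Line 2: tranquility (4), continues (3), sweetly (2) → 9
Line 3: impossible (4), brittle (2), thread (1) → 7
Total: 3 + 9 + 7 = 19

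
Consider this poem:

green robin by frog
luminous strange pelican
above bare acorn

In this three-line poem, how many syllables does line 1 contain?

5

Line 1: "green robin by frog": 1+2+1+1 = 5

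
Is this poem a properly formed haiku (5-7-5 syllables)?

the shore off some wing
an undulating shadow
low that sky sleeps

No

Line 1: the(1) + shore(1) + off(1) + some(1) + wing(1) = 5 ✓
Line 2: an(1) + undulating(4) + shadow(2) = 7 ✓
Line 3: low(1) + that(1) + sky(1) + sleeps(1) = 4 (expected 5)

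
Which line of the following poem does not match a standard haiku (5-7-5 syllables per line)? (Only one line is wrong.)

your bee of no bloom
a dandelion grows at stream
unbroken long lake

Line 1: your (1), bee (1), of (1), no (1), bloom (1) → 5 ✓
Line 2: a (1), dandelion (4), grows (1), at (1), stream (1) → 8 (expected 7)
Line 3: unbroken (3), long (1), lake (1) → 5 ✓

Line 2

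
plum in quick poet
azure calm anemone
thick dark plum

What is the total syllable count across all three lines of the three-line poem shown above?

15

Line 1: plum(1) + in(1) + quick(1) + poet(2) = 5
Line 2: azure(2) + calm(1) + anemone(4) = 7
Line 3: thick(1) + dark(1) + plum(1) = 3
Total: 5 + 7 + 3 = 15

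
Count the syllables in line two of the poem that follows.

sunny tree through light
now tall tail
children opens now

3

Line two: "now tall tail": 1+1+1 = 3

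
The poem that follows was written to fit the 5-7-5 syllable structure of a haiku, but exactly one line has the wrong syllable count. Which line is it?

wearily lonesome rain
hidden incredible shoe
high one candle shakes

Line 1: "wearily lonesome rain": 3+2+1 = 6 (expected 5)
Line 2: "hidden incredible shoe": 2+4+1 = 7 ✓
Line 3: "high one candle shakes": 1+1+2+1 = 5 ✓

Line 1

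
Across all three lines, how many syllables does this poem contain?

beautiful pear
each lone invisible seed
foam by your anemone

18

Line 1: "beautiful pear": 3+1 = 4
Line 2: "each lone invisible seed": 1+1+4+1 = 7
Line 3: "foam by your anemone": 1+1+1+4 = 7
Total: 4 + 7 + 7 = 18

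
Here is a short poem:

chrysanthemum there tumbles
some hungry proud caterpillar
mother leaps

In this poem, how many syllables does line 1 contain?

7

Line 1: "chrysanthemum there tumbles": 4+1+2 = 7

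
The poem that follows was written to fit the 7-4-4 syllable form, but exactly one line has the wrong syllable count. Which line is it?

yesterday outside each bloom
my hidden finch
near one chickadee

Line 1: yesterday(3) + outside(2) + each(1) + bloom(1) = 7 ✓
Line 2: my(1) + hidden(2) + finch(1) = 4 ✓
Line 3: near(1) + one(1) + chickadee(3) = 5 (expected 4)

Line 3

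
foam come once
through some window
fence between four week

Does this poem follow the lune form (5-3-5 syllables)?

Line 1: foam (1), come (1), once (1) → 3 (expected 5)
Line 2: through (1), some (1), window (2) → 4 (expected 3)
Line 3: fence (1), between (2), four (1), week (1) → 5 ✓

No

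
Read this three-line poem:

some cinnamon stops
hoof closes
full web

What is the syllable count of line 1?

Line 1: some (1), cinnamon (3), stops (1) → 5

5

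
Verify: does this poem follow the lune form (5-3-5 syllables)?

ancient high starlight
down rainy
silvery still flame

Line 1: "ancient high starlight": 2+1+2 = 5 ✓
Line 2: "down rainy": 1+2 = 3 ✓
Line 3: "silvery still flame": 3+1+1 = 5 ✓

Yes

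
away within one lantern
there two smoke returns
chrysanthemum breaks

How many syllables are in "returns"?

"returns" has 2 syllables.

2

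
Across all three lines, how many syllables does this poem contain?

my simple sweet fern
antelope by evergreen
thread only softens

17

Line 1: my(1) + simple(2) + sweet(1) + fern(1) = 5
Line 2: antelope(3) + by(1) + evergreen(3) = 7
Line 3: thread(1) + only(2) + softens(2) = 5
Total: 5 + 7 + 5 = 17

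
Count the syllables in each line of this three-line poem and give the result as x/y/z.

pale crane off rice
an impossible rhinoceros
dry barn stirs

Line 1: pale (1), crane (1), off (1), rice (1) → 4
Line 2: an (1), impossible (4), rhinoceros (4) → 9
Line 3: dry (1), barn (1), stirs (1) → 3

4/9/3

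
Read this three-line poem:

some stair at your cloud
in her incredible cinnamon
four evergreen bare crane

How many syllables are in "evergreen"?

3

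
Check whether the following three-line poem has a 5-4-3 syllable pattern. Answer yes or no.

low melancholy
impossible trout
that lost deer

No

Line 1: low (1), melancholy (4) → 5 ✓
Line 2: impossible (4), trout (1) → 5 (expected 4)
Line 3: that (1), lost (1), deer (1) → 3 ✓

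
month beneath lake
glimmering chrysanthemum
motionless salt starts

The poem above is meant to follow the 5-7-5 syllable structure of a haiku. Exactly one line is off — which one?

The first line

Line 1: month(1) + beneath(2) + lake(1) = 4 (expected 5)
Line 2: glimmering(3) + chrysanthemum(4) = 7 ✓
Line 3: motionless(3) + salt(1) + starts(1) = 5 ✓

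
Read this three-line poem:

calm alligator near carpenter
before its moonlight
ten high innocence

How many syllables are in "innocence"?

3

"innocence" has 3 syllables.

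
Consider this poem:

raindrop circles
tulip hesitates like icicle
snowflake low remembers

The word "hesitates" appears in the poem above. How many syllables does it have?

3

"hesitates" has 3 syllables.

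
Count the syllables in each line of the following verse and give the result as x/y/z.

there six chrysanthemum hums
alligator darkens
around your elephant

Line 1: "there six chrysanthemum hums": 1+1+4+1 = 7
Line 2: "alligator darkens": 4+2 = 6
Line 3: "around your elephant": 2+1+3 = 6

7/6/6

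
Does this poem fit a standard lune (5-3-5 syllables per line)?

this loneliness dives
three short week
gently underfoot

Yes

Line 1: this (1), loneliness (3), dives (1) → 5 ✓
Line 2: three (1), short (1), week (1) → 3 ✓
Line 3: gently (2), underfoot (3) → 5 ✓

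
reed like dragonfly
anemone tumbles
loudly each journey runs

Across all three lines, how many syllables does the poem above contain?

Line 1: reed (1), like (1), dragonfly (3) → 5
Line 2: anemone (4), tumbles (2) → 6
Line 3: loudly (2), each (1), journey (2), runs (1) → 6
Total: 5 + 6 + 6 = 17

17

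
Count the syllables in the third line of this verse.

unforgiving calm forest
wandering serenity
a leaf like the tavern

6

The third line: "a leaf like the tavern": 1+1+1+1+2 = 6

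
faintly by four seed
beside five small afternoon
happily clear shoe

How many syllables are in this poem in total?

Line 1: faintly (2), by (1), four (1), seed (1) → 5
Line 2: beside (2), five (1), small (1), afternoon (3) → 7
Line 3: happily (3), clear (1), shoe (1) → 5
Total: 5 + 7 + 5 = 17

17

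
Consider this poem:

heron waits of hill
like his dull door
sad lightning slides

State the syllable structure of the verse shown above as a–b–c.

5–4–4

Line 1: "heron waits of hill": 2+1+1+1 = 5
Line 2: "like his dull door": 1+1+1+1 = 4
Line 3: "sad lightning slides": 1+2+1 = 4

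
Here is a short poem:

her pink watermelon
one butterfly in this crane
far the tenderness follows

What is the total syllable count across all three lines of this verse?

Line 1: her(1) + pink(1) + watermelon(4) = 6
Line 2: one(1) + butterfly(3) + in(1) + this(1) + crane(1) = 7
Line 3: far(1) + the(1) + tenderness(3) + follows(2) = 7
Total: 6 + 7 + 7 = 20

20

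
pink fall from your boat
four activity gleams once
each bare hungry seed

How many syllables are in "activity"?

4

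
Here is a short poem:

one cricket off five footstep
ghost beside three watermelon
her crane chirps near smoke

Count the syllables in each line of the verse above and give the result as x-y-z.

7-8-5

Line 1: one (1), cricket (2), off (1), five (1), footstep (2) → 7
Line 2: ghost (1), beside (2), three (1), watermelon (4) → 8
Line 3: her (1), crane (1), chirps (1), near (1), smoke (1) → 5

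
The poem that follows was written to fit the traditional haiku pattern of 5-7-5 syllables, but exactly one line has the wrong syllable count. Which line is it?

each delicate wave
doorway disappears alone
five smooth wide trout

Line 1: each (1), delicate (3), wave (1) → 5 ✓
Line 2: doorway (2), disappears (3), alone (2) → 7 ✓
Line 3: five (1), smooth (1), wide (1), trout (1) → 4 (expected 5)

Line 3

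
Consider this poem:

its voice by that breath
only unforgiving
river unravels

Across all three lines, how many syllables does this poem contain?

Line 1: "its voice by that breath": 1+1+1+1+1 = 5
Line 2: "only unforgiving": 2+4 = 6
Line 3: "river unravels": 2+3 = 5
Total: 5 + 6 + 5 = 16

16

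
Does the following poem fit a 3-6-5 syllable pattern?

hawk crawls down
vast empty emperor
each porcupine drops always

No

Line 1: hawk (1), crawls (1), down (1) → 3 ✓
Line 2: vast (1), empty (2), emperor (3) → 6 ✓
Line 3: each (1), porcupine (3), drops (1), always (2) → 7 (expected 5)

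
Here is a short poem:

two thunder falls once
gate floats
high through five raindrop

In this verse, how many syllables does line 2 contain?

Line 2: "gate floats": 1+1 = 2

2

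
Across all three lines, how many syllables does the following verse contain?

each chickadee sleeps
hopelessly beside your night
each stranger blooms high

17

Line 1: each (1), chickadee (3), sleeps (1) → 5
Line 2: hopelessly (3), beside (2), your (1), night (1) → 7
Line 3: each (1), stranger (2), blooms (1), high (1) → 5
Total: 5 + 7 + 5 = 17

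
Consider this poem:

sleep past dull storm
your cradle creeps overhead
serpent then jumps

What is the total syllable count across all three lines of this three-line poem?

Line 1: sleep (1), past (1), dull (1), storm (1) → 4
Line 2: your (1), cradle (2), creeps (1), overhead (3) → 7
Line 3: serpent (2), then (1), jumps (1) → 4
Total: 4 + 7 + 4 = 15

15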